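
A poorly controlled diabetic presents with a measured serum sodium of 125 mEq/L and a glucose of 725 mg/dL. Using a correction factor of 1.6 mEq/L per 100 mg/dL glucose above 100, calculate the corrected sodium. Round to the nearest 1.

Corrected Na = measured Na + 1.6 · (glucose − 100)/100
= 125 + 1.6 · (725 − 100)/100
= 125 + 10
= 135 mEq/L

135 mEq/L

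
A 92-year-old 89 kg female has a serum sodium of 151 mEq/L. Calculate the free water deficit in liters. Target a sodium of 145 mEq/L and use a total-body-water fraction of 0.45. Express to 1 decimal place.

TBW = 0.45 · 89 = 40.05 L
Free water deficit = TBW · (Na/145 − 1)
= 40.05 · (151/145 − 1)
= 40.05 · 0.0414
= 1.66 L

1.7 L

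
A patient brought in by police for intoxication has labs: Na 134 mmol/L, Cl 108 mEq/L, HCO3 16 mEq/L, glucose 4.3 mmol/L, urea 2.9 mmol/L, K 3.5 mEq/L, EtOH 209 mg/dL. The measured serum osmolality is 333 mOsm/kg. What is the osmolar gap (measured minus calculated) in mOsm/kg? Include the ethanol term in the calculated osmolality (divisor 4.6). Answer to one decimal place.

12.4 mOsm/kg

Calculated osmolality = 2·Na + glucose + urea + ethanol/4.6
= 2·134 + 4.3 + 2.9 + 209/4.6
= 268 + 4.30 + 2.90 + 45.43
= 320.63 mOsm/kg ≈ 320.6 mOsm/kg
Osmolar gap = measured − calculated = 333 − 320.6 = 12.4 mOsm/kg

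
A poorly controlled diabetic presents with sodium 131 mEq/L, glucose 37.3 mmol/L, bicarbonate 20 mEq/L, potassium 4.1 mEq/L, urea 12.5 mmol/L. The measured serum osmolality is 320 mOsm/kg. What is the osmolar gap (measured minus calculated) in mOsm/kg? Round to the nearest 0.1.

Calculated osmolality = 2·Na + glucose + urea
= 2·131 + 37.3 + 12.5
= 262 + 37.30 + 12.50
= 311.8 mOsm/kg ≈ 311.8 mOsm/kg
Osmolar gap = measured − calculated = 320 − 311.8 = 8.2 mOsm/kg

8.2 mOsm/kg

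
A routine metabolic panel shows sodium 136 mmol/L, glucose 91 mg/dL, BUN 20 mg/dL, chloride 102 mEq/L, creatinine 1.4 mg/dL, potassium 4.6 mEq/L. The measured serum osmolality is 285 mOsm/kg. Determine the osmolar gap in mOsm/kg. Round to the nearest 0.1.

Calculated osmolality = 2·Na + glucose/18 + BUN/2.8
= 2·136 + 91/18 + 20/2.8
= 272 + 5.06 + 7.14
= 284.2 mOsm/kg ≈ 284.2 mOsm/kg
Osmolar gap = measured − calculated = 285 − 284.2 = 0.8 mOsm/kg

0.8 mOsm/kg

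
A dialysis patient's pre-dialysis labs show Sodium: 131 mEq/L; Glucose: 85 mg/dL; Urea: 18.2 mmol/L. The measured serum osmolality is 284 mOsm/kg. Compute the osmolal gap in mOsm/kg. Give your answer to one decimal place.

Calculated osmolality = 2·Na + glucose/18 + urea
= 2·131 + 85/18 + 18.2
= 262 + 4.72 + 18.20
= 284.92 mOsm/kg ≈ 284.9 mOsm/kg
Osmolar gap = measured − calculated = 284 − 284.9 = -0.9 mOsm/kg

-0.9 mOsm/kg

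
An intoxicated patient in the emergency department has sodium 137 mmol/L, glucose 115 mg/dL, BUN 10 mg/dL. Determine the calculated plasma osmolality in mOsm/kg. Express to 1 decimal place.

284.0 mOsm/kg

Calculated osmolality = 2·Na + glucose/18 + BUN/2.8
= 2·137 + 115/18 + 10/2.8
= 274 + 6.39 + 3.57
= 283.96 mOsm/kg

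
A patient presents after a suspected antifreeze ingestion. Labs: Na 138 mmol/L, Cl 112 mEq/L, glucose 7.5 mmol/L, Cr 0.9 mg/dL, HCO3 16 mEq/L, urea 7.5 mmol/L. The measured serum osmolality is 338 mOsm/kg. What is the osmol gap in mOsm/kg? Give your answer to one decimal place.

47.0 mOsm/kg

Calculated osmolality = 2·Na + glucose + urea
= 2·138 + 7.5 + 7.5
= 276 + 7.50 + 7.50
= 291 mOsm/kg ≈ 291.0 mOsm/kg
Osmolar gap = measured − calculated = 338 − 291.0 = 47.0 mOsm/kg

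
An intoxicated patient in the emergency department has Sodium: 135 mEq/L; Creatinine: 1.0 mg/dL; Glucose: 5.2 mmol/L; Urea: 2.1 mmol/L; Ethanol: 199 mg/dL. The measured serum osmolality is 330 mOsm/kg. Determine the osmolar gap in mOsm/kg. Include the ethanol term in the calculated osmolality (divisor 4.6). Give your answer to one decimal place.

9.4 mOsm/kg

Calculated osmolality = 2·Na + glucose + urea + ethanol/4.6
= 2·135 + 5.2 + 2.1 + 199/4.6
= 270 + 5.20 + 2.10 + 43.26
= 320.56 mOsm/kg ≈ 320.6 mOsm/kg
Osmolar gap = measured − calculated = 330 − 320.6 = 9.4 mOsm/kg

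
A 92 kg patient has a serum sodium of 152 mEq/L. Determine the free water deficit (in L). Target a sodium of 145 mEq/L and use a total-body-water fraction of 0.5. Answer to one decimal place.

2.2 L

TBW = 0.5 · 92 = 46 L
Free water deficit = TBW · (Na/145 − 1)
= 46 · (152/145 − 1)
= 46 · 0.0483
= 2.22 L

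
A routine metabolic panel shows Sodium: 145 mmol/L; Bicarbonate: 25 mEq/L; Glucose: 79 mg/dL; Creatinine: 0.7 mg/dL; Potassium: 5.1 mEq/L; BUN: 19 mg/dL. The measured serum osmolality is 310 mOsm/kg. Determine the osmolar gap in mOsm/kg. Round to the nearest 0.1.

Calculated osmolality = 2·Na + glucose/18 + BUN/2.8
= 2·145 + 79/18 + 19/2.8
= 290 + 4.39 + 6.79
= 301.18 mOsm/kg ≈ 301.2 mOsm/kg
Osmolar gap = measured − calculated = 310 − 301.2 = 8.8 mOsm/kg

8.8 mOsm/kg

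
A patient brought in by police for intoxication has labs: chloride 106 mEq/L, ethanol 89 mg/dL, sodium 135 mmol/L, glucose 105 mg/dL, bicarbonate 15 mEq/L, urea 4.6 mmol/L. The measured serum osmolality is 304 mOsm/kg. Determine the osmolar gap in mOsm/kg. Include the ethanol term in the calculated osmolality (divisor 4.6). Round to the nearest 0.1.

Calculated osmolality = 2·Na + glucose/18 + urea + ethanol/4.6
= 2·135 + 105/18 + 4.6 + 89/4.6
= 270 + 5.83 + 4.60 + 19.35
= 299.78 mOsm/kg ≈ 299.8 mOsm/kg
Osmolar gap = measured − calculated = 304 − 299.8 = 4.2 mOsm/kg

4.2 mOsm/kg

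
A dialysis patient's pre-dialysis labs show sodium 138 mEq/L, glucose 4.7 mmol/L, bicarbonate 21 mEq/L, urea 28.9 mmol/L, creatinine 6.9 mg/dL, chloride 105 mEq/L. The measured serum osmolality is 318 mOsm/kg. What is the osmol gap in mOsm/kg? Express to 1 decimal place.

Calculated osmolality = 2·Na + glucose + urea
= 2·138 + 4.7 + 28.9
= 276 + 4.70 + 28.90
= 309.6 mOsm/kg ≈ 309.6 mOsm/kg
Osmolar gap = measured − calculated = 318 − 309.6 = 8.4 mOsm/kg

8.4 mOsm/kg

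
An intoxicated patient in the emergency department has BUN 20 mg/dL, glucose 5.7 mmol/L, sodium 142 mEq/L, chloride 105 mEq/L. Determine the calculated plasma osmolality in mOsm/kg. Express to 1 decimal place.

296.8 mOsm/kg

Calculated osmolality = 2·Na + glucose + BUN/2.8
= 2·142 + 5.7 + 20/2.8
= 284 + 5.70 + 7.14
= 296.84 mOsm/kg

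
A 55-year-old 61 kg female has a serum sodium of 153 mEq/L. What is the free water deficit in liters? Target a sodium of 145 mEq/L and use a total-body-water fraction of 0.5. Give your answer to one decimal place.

1.7 L

TBW = 0.5 · 61 = 30.5 L
Free water deficit = TBW · (Na/145 − 1)
= 30.5 · (153/145 − 1)
= 30.5 · 0.0552
= 1.68 L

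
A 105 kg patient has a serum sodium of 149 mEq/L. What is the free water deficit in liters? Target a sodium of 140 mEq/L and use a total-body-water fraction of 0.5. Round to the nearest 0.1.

3.4 L

TBW = 0.5 · 105 = 52.5 L
Free water deficit = TBW · (Na/140 − 1)
= 52.5 · (149/140 − 1)
= 52.5 · 0.0643
= 3.38 L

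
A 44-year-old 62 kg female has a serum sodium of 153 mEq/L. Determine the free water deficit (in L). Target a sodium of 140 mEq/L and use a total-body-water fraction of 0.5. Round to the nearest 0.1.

2.9 L

TBW = 0.5 · 62 = 31 L
Free water deficit = TBW · (Na/140 − 1)
= 31 · (153/140 − 1)
= 31 · 0.0929
= 2.88 L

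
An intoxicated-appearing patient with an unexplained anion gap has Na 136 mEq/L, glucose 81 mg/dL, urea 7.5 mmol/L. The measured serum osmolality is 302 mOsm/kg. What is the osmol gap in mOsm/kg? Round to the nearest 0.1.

18.0 mOsm/kg

Calculated osmolality = 2·Na + glucose/18 + urea
= 2·136 + 81/18 + 7.5
= 272 + 4.50 + 7.50
= 284 mOsm/kg ≈ 284.0 mOsm/kg
Osmolar gap = measured − calculated = 302 − 284.0 = 18.0 mOsm/kg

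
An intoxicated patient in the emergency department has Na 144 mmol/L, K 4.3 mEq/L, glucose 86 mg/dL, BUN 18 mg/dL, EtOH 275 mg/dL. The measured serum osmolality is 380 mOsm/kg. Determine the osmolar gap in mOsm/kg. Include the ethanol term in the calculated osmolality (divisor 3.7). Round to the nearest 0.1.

6.5 mOsm/kg

Calculated osmolality = 2·Na + glucose/18 + BUN/2.8 + ethanol/3.7
= 2·144 + 86/18 + 18/2.8 + 275/3.7
= 288 + 4.78 + 6.43 + 74.32
= 373.53 mOsm/kg ≈ 373.5 mOsm/kg
Osmolar gap = measured − calculated = 380 − 373.5 = 6.5 mOsm/kg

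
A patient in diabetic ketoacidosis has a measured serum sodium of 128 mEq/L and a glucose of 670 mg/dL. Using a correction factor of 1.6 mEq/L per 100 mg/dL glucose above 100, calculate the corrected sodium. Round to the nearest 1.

137 mEq/L

Corrected Na = measured Na + 1.6 · (glucose − 100)/100
= 128 + 1.6 · (670 − 100)/100
= 128 + 9.1
= 137.1 mEq/L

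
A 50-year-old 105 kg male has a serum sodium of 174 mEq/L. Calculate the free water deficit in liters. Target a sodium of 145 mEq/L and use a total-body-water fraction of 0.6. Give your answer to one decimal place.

12.6 L

TBW = 0.6 · 105 = 63 L
Free water deficit = TBW · (Na/145 − 1)
= 63 · (174/145 − 1)
= 63 · 0.2
= 12.6 L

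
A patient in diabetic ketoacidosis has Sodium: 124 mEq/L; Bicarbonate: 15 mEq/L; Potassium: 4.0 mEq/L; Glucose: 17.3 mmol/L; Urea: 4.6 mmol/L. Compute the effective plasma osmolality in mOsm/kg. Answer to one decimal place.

Effective osmolality excludes urea (freely permeant across cell membranes):
2·Na + glucose
= 2·124 + 17.3
= 248 + 17.3
= 265.3 mOsm/kg

265.3 mOsm/kg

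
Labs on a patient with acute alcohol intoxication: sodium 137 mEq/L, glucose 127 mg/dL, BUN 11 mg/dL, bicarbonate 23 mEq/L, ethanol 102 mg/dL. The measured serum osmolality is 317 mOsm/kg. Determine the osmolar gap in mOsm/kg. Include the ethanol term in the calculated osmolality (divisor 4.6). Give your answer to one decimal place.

Calculated osmolality = 2·Na + glucose/18 + BUN/2.8 + ethanol/4.6
= 2·137 + 127/18 + 11/2.8 + 102/4.6
= 274 + 7.06 + 3.93 + 22.17
= 307.16 mOsm/kg ≈ 307.2 mOsm/kg
Osmolar gap = measured − calculated = 317 − 307.2 = 9.8 mOsm/kg

9.8 mOsm/kg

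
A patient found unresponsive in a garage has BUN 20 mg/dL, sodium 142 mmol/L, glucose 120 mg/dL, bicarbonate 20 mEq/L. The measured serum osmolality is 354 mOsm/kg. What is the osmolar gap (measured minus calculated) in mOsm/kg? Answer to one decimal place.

56.2 mOsm/kg

Calculated osmolality = 2·Na + glucose/18 + BUN/2.8
= 2·142 + 120/18 + 20/2.8
= 284 + 6.67 + 7.14
= 297.81 mOsm/kg ≈ 297.8 mOsm/kg
Osmolar gap = measured − calculated = 354 − 297.8 = 56.2 mOsm/kg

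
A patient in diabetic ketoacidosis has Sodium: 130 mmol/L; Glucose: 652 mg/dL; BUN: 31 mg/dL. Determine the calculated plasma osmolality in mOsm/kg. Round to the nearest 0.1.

307.3 mOsm/kg

Calculated osmolality = 2·Na + glucose/18 + BUN/2.8
= 2·130 + 652/18 + 31/2.8
= 260 + 36.22 + 11.07
= 307.29 mOsm/kg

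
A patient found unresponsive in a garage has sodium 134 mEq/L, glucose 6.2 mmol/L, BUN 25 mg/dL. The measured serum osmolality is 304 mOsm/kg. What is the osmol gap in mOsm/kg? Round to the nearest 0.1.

Calculated osmolality = 2·Na + glucose + BUN/2.8
= 2·134 + 6.2 + 25/2.8
= 268 + 6.20 + 8.93
= 283.13 mOsm/kg ≈ 283.1 mOsm/kg
Osmolar gap = measured − calculated = 304 − 283.1 = 20.9 mOsm/kg

20.9 mOsm/kg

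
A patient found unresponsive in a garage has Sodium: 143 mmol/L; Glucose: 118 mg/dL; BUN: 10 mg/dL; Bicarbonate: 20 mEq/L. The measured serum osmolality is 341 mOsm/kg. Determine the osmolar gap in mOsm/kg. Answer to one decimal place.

44.9 mOsm/kg

Calculated osmolality = 2·Na + glucose/18 + BUN/2.8
= 2·143 + 118/18 + 10/2.8
= 286 + 6.56 + 3.57
= 296.13 mOsm/kg ≈ 296.1 mOsm/kg
Osmolar gap = measured − calculated = 341 − 296.1 = 44.9 mOsm/kg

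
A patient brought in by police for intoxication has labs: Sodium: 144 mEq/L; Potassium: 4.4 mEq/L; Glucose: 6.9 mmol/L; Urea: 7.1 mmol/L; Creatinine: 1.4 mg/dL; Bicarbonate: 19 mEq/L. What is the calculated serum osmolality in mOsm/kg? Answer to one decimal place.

302.0 mOsm/kg

Calculated osmolality = 2·Na + glucose + urea
= 2·144 + 6.9 + 7.1
= 288 + 6.90 + 7.10
= 302 mOsm/kg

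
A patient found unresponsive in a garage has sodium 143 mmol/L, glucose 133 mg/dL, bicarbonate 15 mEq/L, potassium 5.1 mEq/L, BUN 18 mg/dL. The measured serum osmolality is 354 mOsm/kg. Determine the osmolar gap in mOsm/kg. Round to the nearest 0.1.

Calculated osmolality = 2·Na + glucose/18 + BUN/2.8
= 2·143 + 133/18 + 18/2.8
= 286 + 7.39 + 6.43
= 299.82 mOsm/kg ≈ 299.8 mOsm/kg
Osmolar gap = measured − calculated = 354 − 299.8 = 54.2 mOsm/kg

54.2 mOsm/kg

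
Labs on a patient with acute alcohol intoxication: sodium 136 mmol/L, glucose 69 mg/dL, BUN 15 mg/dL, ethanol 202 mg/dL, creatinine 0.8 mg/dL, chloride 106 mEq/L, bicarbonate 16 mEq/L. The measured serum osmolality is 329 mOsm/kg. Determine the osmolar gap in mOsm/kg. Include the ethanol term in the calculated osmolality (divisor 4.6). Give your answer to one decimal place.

3.9 mOsm/kg

Calculated osmolality = 2·Na + glucose/18 + BUN/2.8 + ethanol/4.6
= 2·136 + 69/18 + 15/2.8 + 202/4.6
= 272 + 3.83 + 5.36 + 43.91
= 325.1 mOsm/kg ≈ 325.1 mOsm/kg
Osmolar gap = measured − calculated = 329 − 325.1 = 3.9 mOsm/kg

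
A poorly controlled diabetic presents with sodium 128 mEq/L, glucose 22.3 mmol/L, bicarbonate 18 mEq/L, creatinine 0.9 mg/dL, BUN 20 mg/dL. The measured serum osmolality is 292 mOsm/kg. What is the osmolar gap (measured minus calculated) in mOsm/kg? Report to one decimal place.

Calculated osmolality = 2·Na + glucose + BUN/2.8
= 2·128 + 22.3 + 20/2.8
= 256 + 22.30 + 7.14
= 285.44 mOsm/kg ≈ 285.4 mOsm/kg
Osmolar gap = measured − calculated = 292 − 285.4 = 6.6 mOsm/kg

6.6 mOsm/kg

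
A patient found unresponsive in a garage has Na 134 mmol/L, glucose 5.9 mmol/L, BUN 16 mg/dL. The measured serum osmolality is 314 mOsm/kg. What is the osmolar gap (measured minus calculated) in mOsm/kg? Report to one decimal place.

34.4 mOsm/kg

Calculated osmolality = 2·Na + glucose + BUN/2.8
= 2·134 + 5.9 + 16/2.8
= 268 + 5.90 + 5.71
= 279.61 mOsm/kg ≈ 279.6 mOsm/kg
Osmolar gap = measured − calculated = 314 − 279.6 = 34.4 mOsm/kg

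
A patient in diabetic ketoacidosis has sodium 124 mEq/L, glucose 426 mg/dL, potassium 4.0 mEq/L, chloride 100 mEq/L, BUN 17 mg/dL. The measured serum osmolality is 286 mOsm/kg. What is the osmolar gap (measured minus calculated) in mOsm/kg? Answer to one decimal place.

Calculated osmolality = 2·Na + glucose/18 + BUN/2.8
= 2·124 + 426/18 + 17/2.8
= 248 + 23.67 + 6.07
= 277.74 mOsm/kg ≈ 277.7 mOsm/kg
Osmolar gap = measured − calculated = 286 − 277.7 = 8.3 mOsm/kg

8.3 mOsm/kg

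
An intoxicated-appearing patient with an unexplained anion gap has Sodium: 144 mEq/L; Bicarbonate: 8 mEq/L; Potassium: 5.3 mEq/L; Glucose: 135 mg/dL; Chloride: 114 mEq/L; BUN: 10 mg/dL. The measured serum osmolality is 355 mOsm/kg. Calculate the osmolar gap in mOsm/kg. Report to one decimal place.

Calculated osmolality = 2·Na + glucose/18 + BUN/2.8
= 2·144 + 135/18 + 10/2.8
= 288 + 7.50 + 3.57
= 299.07 mOsm/kg ≈ 299.1 mOsm/kg
Osmolar gap = measured − calculated = 355 − 299.1 = 55.9 mOsm/kg

55.9 mOsm/kg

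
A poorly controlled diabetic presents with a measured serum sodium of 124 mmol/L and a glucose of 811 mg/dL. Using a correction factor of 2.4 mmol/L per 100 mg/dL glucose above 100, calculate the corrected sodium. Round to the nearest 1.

141 mmol/L

Corrected Na = measured Na + 2.4 · (glucose − 100)/100
= 124 + 2.4 · (811 − 100)/100
= 124 + 17.1
= 141.1 mmol/L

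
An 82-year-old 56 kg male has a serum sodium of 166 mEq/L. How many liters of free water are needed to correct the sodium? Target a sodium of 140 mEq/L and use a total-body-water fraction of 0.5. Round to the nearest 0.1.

TBW = 0.5 · 56 = 28 L
Free water deficit = TBW · (Na/140 − 1)
= 28 · (166/140 − 1)
= 28 · 0.1857
= 5.2 L

5.2 L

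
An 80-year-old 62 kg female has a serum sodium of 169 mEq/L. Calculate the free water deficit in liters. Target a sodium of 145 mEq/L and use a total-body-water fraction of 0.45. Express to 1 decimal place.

TBW = 0.45 · 62 = 27.9 L
Free water deficit = TBW · (Na/145 − 1)
= 27.9 · (169/145 − 1)
= 27.9 · 0.1655
= 4.62 L

4.6 L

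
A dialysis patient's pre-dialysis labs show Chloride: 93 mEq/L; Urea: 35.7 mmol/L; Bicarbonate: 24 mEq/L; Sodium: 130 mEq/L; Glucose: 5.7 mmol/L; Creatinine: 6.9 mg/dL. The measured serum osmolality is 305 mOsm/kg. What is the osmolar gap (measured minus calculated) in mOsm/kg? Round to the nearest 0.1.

Calculated osmolality = 2·Na + glucose + urea
= 2·130 + 5.7 + 35.7
= 260 + 5.70 + 35.70
= 301.4 mOsm/kg ≈ 301.4 mOsm/kg
Osmolar gap = measured − calculated = 305 − 301.4 = 3.6 mOsm/kg

3.6 mOsm/kg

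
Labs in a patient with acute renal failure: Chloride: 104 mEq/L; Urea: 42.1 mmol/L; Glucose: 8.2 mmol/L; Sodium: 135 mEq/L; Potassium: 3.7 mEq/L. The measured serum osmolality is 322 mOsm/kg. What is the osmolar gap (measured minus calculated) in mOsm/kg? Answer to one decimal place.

1.7 mOsm/kg

Calculated osmolality = 2·Na + glucose + urea
= 2·135 + 8.2 + 42.1
= 270 + 8.20 + 42.10
= 320.3 mOsm/kg ≈ 320.3 mOsm/kg
Osmolar gap = measured − calculated = 322 − 320.3 = 1.7 mOsm/kg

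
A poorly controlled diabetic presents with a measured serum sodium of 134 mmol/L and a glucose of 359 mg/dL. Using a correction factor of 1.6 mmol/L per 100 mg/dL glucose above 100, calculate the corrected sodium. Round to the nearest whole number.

Corrected Na = measured Na + 1.6 · (glucose − 100)/100
= 134 + 1.6 · (359 − 100)/100
= 134 + 4.1
= 138.1 mmol/L

138 mmol/L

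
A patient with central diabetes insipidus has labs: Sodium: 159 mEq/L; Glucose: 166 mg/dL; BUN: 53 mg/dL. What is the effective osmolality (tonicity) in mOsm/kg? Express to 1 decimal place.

Effective osmolality excludes urea (freely permeant across cell membranes):
2·Na + glucose/18
= 2·159 + 166/18
= 318 + 9.22
= 327.22 mOsm/kg

327.2 mOsm/kg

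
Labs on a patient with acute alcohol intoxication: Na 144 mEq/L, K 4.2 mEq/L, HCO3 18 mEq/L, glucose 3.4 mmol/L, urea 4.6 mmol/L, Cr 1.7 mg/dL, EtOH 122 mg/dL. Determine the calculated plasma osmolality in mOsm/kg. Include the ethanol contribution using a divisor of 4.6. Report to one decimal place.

322.5 mOsm/kg

Calculated osmolality = 2·Na + glucose + urea + ethanol/4.6
= 2·144 + 3.4 + 4.6 + 122/4.6
= 288 + 3.40 + 4.60 + 26.52
= 322.52 mOsm/kg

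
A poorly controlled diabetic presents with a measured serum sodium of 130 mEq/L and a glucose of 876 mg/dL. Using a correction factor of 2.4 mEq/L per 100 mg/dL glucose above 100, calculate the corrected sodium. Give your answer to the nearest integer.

Corrected Na = measured Na + 2.4 · (glucose − 100)/100
= 130 + 2.4 · (876 − 100)/100
= 130 + 18.6
= 148.6 mEq/L

149 mEq/L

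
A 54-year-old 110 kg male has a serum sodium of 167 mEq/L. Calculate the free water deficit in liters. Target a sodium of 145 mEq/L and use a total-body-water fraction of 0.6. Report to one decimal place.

TBW = 0.6 · 110 = 66 L
Free water deficit = TBW · (Na/145 − 1)
= 66 · (167/145 − 1)
= 66 · 0.1517
= 10.01 L

10.0 L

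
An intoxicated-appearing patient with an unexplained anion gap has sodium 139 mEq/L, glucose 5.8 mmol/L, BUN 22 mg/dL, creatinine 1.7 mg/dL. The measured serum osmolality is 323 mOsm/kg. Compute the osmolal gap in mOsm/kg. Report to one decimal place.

Calculated osmolality = 2·Na + glucose + BUN/2.8
= 2·139 + 5.8 + 22/2.8
= 278 + 5.80 + 7.86
= 291.66 mOsm/kg ≈ 291.7 mOsm/kg
Osmolar gap = measured − calculated = 323 − 291.7 = 31.3 mOsm/kg

31.3 mOsm/kg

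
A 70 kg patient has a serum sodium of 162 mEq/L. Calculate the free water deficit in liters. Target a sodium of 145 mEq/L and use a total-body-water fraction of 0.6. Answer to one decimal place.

TBW = 0.6 · 70 = 42 L
Free water deficit = TBW · (Na/145 − 1)
= 42 · (162/145 − 1)
= 42 · 0.1172
= 4.92 L

4.9 L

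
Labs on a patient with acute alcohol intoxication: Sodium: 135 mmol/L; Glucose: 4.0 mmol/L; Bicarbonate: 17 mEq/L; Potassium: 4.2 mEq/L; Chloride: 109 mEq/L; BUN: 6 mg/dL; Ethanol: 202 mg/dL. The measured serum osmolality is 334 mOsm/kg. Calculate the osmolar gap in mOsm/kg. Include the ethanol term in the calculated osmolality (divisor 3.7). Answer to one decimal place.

3.3 mOsm/kg

Calculated osmolality = 2·Na + glucose + BUN/2.8 + ethanol/3.7
= 2·135 + 4 + 6/2.8 + 202/3.7
= 270 + 4 + 2.14 + 54.59
= 330.73 mOsm/kg ≈ 330.7 mOsm/kg
Osmolar gap = measured − calculated = 334 − 330.7 = 3.3 mOsm/kg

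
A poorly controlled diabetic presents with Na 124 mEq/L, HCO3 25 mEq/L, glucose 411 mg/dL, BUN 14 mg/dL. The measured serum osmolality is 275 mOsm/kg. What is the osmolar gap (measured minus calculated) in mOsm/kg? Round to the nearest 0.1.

Calculated osmolality = 2·Na + glucose/18 + BUN/2.8
= 2·124 + 411/18 + 14/2.8
= 248 + 22.83 + 5
= 275.83 mOsm/kg ≈ 275.8 mOsm/kg
Osmolar gap = measured − calculated = 275 − 275.8 = -0.8 mOsm/kg

-0.8 mOsm/kg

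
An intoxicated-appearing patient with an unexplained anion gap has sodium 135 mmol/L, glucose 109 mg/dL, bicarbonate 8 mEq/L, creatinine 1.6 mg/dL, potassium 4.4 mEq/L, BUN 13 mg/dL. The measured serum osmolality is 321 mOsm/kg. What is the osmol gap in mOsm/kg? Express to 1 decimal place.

40.3 mOsm/kg

Calculated osmolality = 2·Na + glucose/18 + BUN/2.8
= 2·135 + 109/18 + 13/2.8
= 270 + 6.06 + 4.64
= 280.7 mOsm/kg ≈ 280.7 mOsm/kg
Osmolar gap = measured − calculated = 321 − 280.7 = 40.3 mOsm/kg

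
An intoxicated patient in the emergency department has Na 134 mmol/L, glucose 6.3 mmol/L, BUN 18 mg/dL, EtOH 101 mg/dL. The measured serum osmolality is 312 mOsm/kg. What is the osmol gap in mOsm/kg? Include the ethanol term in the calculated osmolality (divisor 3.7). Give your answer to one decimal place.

4.0 mOsm/kg

Calculated osmolality = 2·Na + glucose + BUN/2.8 + ethanol/3.7
= 2·134 + 6.3 + 18/2.8 + 101/3.7
= 268 + 6.30 + 6.43 + 27.30
= 308.03 mOsm/kg ≈ 308.0 mOsm/kg
Osmolar gap = measured − calculated = 312 − 308.0 = 4.0 mOsm/kg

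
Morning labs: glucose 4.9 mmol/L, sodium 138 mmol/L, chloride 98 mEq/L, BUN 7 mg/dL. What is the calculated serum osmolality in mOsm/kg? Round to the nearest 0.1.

Calculated osmolality = 2·Na + glucose + BUN/2.8
= 2·138 + 4.9 + 7/2.8
= 276 + 4.90 + 2.50
= 283.4 mOsm/kg

283.4 mOsm/kg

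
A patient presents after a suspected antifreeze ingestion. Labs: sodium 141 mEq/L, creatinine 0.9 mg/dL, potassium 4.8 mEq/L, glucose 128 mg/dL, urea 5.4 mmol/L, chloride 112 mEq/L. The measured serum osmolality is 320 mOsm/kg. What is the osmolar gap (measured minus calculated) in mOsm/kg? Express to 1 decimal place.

Calculated osmolality = 2·Na + glucose/18 + urea
= 2·141 + 128/18 + 5.4
= 282 + 7.11 + 5.40
= 294.51 mOsm/kg ≈ 294.5 mOsm/kg
Osmolar gap = measured − calculated = 320 − 294.5 = 25.5 mOsm/kg

25.5 mOsm/kg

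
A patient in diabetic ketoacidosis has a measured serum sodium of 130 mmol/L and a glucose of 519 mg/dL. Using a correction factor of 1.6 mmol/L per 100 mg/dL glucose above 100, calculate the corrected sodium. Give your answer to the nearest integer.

137 mmol/L

Corrected Na = measured Na + 1.6 · (glucose − 100)/100
= 130 + 1.6 · (519 − 100)/100
= 130 + 6.7
= 136.7 mmol/L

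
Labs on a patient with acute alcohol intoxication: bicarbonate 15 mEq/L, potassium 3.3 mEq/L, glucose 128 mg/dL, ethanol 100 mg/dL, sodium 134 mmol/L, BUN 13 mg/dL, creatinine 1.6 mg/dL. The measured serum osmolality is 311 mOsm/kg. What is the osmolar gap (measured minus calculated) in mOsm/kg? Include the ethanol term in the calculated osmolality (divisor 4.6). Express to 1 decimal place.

9.5 mOsm/kg

Calculated osmolality = 2·Na + glucose/18 + BUN/2.8 + ethanol/4.6
= 2·134 + 128/18 + 13/2.8 + 100/4.6
= 268 + 7.11 + 4.64 + 21.74
= 301.49 mOsm/kg ≈ 301.5 mOsm/kg
Osmolar gap = measured − calculated = 311 − 301.5 = 9.5 mOsm/kg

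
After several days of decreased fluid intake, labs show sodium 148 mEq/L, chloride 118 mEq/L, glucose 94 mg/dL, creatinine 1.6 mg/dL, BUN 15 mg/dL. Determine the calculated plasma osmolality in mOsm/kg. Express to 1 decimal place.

Calculated osmolality = 2·Na + glucose/18 + BUN/2.8
= 2·148 + 94/18 + 15/2.8
= 296 + 5.22 + 5.36
= 306.58 mOsm/kg

306.6 mOsm/kg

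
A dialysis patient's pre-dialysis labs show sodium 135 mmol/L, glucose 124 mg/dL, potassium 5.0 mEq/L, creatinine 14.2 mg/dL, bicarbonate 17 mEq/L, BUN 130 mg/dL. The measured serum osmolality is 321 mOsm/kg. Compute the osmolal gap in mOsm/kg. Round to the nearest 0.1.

-2.3 mOsm/kg

Calculated osmolality = 2·Na + glucose/18 + BUN/2.8
= 2·135 + 124/18 + 130/2.8
= 270 + 6.89 + 46.43
= 323.32 mOsm/kg ≈ 323.3 mOsm/kg
Osmolar gap = measured − calculated = 321 − 323.3 = -2.3 mOsm/kg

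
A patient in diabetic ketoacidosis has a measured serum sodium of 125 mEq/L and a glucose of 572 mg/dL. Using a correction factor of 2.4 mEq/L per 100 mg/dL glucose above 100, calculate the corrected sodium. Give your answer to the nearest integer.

136 mEq/L

Corrected Na = measured Na + 2.4 · (glucose − 100)/100
= 125 + 2.4 · (572 − 100)/100
= 125 + 11.3
= 136.3 mEq/L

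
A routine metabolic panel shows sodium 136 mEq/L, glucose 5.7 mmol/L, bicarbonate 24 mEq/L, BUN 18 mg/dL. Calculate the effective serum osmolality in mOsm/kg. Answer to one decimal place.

277.7 mOsm/kg

Effective osmolality excludes urea (freely permeant across cell membranes):
2·Na + glucose
= 2·136 + 5.7
= 272 + 5.7
= 277.7 mOsm/kg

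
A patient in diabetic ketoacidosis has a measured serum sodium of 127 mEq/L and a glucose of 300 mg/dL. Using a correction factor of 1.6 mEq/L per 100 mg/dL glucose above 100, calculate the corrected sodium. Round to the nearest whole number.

Corrected Na = measured Na + 1.6 · (glucose − 100)/100
= 127 + 1.6 · (300 − 100)/100
= 127 + 3.2
= 130.2 mEq/L

130 mEq/L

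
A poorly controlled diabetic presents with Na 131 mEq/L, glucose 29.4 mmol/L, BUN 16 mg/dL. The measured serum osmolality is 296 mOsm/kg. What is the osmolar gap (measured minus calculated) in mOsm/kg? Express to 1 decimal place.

-1.1 mOsm/kg

Calculated osmolality = 2·Na + glucose + BUN/2.8
= 2·131 + 29.4 + 16/2.8
= 262 + 29.40 + 5.71
= 297.11 mOsm/kg ≈ 297.1 mOsm/kg
Osmolar gap = measured − calculated = 296 − 297.1 = -1.1 mOsm/kg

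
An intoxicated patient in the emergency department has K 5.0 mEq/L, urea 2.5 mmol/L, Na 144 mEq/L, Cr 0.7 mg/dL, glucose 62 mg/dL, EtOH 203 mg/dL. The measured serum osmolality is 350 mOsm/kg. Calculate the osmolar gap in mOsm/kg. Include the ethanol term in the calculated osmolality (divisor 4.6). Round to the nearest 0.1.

Calculated osmolality = 2·Na + glucose/18 + urea + ethanol/4.6
= 2·144 + 62/18 + 2.5 + 203/4.6
= 288 + 3.44 + 2.50 + 44.13
= 338.07 mOsm/kg ≈ 338.1 mOsm/kg
Osmolar gap = measured − calculated = 350 − 338.1 = 11.9 mOsm/kg

11.9 mOsm/kg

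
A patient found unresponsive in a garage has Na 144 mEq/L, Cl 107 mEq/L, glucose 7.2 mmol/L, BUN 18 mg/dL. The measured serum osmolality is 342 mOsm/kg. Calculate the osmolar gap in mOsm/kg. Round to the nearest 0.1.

40.4 mOsm/kg

Calculated osmolality = 2·Na + glucose + BUN/2.8
= 2·144 + 7.2 + 18/2.8
= 288 + 7.20 + 6.43
= 301.63 mOsm/kg ≈ 301.6 mOsm/kg
Osmolar gap = measured − calculated = 342 − 301.6 = 40.4 mOsm/kg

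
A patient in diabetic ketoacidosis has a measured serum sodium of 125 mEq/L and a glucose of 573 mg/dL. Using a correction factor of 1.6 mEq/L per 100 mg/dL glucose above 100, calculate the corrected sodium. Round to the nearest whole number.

Corrected Na = measured Na + 1.6 · (glucose − 100)/100
= 125 + 1.6 · (573 − 100)/100
= 125 + 7.6
= 132.6 mEq/L

133 mEq/L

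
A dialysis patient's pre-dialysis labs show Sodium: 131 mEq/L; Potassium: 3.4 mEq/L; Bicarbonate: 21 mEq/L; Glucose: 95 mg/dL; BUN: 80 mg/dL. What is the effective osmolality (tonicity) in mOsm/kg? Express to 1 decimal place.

267.3 mOsm/kg

Effective osmolality excludes urea (freely permeant across cell membranes):
2·Na + glucose/18
= 2·131 + 95/18
= 262 + 5.28
= 267.28 mOsm/kg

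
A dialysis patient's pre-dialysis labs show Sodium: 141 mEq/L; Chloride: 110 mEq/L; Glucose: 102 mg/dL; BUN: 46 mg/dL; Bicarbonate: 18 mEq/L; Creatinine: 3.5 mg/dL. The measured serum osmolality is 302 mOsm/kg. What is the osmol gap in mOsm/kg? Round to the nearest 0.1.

-2.1 mOsm/kg

Calculated osmolality = 2·Na + glucose/18 + BUN/2.8
= 2·141 + 102/18 + 46/2.8
= 282 + 5.67 + 16.43
= 304.1 mOsm/kg ≈ 304.1 mOsm/kg
Osmolar gap = measured − calculated = 302 − 304.1 = -2.1 mOsm/kg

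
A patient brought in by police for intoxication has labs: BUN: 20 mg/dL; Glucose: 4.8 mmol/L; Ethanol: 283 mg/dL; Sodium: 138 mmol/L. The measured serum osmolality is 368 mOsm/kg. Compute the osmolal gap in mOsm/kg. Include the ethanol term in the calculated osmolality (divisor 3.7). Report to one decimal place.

Calculated osmolality = 2·Na + glucose + BUN/2.8 + ethanol/3.7
= 2·138 + 4.8 + 20/2.8 + 283/3.7
= 276 + 4.80 + 7.14 + 76.49
= 364.43 mOsm/kg ≈ 364.4 mOsm/kg
Osmolar gap = measured − calculated = 368 − 364.4 = 3.6 mOsm/kg

3.6 mOsm/kg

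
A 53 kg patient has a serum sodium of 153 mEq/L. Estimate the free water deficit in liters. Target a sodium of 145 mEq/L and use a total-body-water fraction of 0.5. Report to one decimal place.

TBW = 0.5 · 53 = 26.5 L
Free water deficit = TBW · (Na/145 − 1)
= 26.5 · (153/145 − 1)
= 26.5 · 0.0552
= 1.46 L

1.5 L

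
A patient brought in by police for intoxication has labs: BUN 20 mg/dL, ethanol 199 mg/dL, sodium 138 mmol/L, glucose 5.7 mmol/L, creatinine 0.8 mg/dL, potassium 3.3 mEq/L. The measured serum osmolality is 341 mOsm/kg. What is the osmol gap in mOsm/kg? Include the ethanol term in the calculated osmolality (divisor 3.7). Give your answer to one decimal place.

-1.6 mOsm/kg

Calculated osmolality = 2·Na + glucose + BUN/2.8 + ethanol/3.7
= 2·138 + 5.7 + 20/2.8 + 199/3.7
= 276 + 5.70 + 7.14 + 53.78
= 342.62 mOsm/kg ≈ 342.6 mOsm/kg
Osmolar gap = measured − calculated = 341 − 342.6 = -1.6 mOsm/kg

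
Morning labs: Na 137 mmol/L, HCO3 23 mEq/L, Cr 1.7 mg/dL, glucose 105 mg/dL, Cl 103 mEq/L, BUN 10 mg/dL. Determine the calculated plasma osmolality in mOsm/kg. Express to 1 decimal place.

Calculated osmolality = 2·Na + glucose/18 + BUN/2.8
= 2·137 + 105/18 + 10/2.8
= 274 + 5.83 + 3.57
= 283.4 mOsm/kg

283.4 mOsm/kg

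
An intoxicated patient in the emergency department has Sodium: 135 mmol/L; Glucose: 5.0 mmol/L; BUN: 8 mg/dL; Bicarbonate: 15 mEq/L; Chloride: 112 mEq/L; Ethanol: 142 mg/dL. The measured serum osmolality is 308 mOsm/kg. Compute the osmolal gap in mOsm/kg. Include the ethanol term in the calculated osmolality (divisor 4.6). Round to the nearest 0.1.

-0.7 mOsm/kg

Calculated osmolality = 2·Na + glucose + BUN/2.8 + ethanol/4.6
= 2·135 + 5 + 8/2.8 + 142/4.6
= 270 + 5 + 2.86 + 30.87
= 308.73 mOsm/kg ≈ 308.7 mOsm/kg
Osmolar gap = measured − calculated = 308 − 308.7 = -0.7 mOsm/kg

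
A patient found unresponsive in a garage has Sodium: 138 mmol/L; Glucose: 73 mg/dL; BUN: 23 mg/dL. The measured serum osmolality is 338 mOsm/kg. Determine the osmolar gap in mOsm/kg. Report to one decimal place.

49.7 mOsm/kg

Calculated osmolality = 2·Na + glucose/18 + BUN/2.8
= 2·138 + 73/18 + 23/2.8
= 276 + 4.06 + 8.21
= 288.27 mOsm/kg ≈ 288.3 mOsm/kg
Osmolar gap = measured − calculated = 338 − 288.3 = 49.7 mOsm/kg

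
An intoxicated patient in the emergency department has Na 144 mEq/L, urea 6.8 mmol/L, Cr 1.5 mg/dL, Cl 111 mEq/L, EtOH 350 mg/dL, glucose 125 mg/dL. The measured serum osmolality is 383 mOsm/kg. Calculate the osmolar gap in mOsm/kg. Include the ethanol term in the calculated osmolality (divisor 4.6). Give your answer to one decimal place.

5.2 mOsm/kg

Calculated osmolality = 2·Na + glucose/18 + urea + ethanol/4.6
= 2·144 + 125/18 + 6.8 + 350/4.6
= 288 + 6.94 + 6.80 + 76.09
= 377.83 mOsm/kg ≈ 377.8 mOsm/kg
Osmolar gap = measured − calculated = 383 − 377.8 = 5.2 mOsm/kg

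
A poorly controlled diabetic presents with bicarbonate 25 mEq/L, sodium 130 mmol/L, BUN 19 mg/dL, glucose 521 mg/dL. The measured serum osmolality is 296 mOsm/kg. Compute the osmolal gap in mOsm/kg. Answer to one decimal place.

0.3 mOsm/kg

Calculated osmolality = 2·Na + glucose/18 + BUN/2.8
= 2·130 + 521/18 + 19/2.8
= 260 + 28.94 + 6.79
= 295.73 mOsm/kg ≈ 295.7 mOsm/kg
Osmolar gap = measured − calculated = 296 − 295.7 = 0.3 mOsm/kg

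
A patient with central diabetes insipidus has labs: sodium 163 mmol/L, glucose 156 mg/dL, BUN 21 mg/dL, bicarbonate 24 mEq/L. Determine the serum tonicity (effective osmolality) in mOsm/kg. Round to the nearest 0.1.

Effective osmolality excludes urea (freely permeant across cell membranes):
2·Na + glucose/18
= 2·163 + 156/18
= 326 + 8.67
= 334.67 mOsm/kg

334.7 mOsm/kg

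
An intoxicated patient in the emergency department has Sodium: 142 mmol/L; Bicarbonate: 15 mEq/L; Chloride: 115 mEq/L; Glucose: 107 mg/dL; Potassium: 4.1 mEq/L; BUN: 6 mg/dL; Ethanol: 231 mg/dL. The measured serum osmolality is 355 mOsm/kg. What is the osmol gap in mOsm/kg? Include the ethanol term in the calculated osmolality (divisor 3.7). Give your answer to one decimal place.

Calculated osmolality = 2·Na + glucose/18 + BUN/2.8 + ethanol/3.7
= 2·142 + 107/18 + 6/2.8 + 231/3.7
= 284 + 5.94 + 2.14 + 62.43
= 354.51 mOsm/kg ≈ 354.5 mOsm/kg
Osmolar gap = measured − calculated = 355 − 354.5 = 0.5 mOsm/kg

0.5 mOsm/kg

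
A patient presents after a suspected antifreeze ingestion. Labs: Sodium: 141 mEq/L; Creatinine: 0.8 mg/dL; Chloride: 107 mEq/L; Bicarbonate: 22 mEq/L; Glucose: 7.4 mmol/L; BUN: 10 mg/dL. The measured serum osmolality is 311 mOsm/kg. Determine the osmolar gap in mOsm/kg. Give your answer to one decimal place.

18.0 mOsm/kg

Calculated osmolality = 2·Na + glucose + BUN/2.8
= 2·141 + 7.4 + 10/2.8
= 282 + 7.40 + 3.57
= 292.97 mOsm/kg ≈ 293.0 mOsm/kg
Osmolar gap = measured − calculated = 311 − 293.0 = 18.0 mOsm/kg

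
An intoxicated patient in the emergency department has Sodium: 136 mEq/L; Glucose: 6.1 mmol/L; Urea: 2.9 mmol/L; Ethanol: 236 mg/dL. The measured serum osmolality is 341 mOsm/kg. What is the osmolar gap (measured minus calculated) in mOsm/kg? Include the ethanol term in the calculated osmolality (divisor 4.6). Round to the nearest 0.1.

Calculated osmolality = 2·Na + glucose + urea + ethanol/4.6
= 2·136 + 6.1 + 2.9 + 236/4.6
= 272 + 6.10 + 2.90 + 51.30
= 332.3 mOsm/kg ≈ 332.3 mOsm/kg
Osmolar gap = measured − calculated = 341 − 332.3 = 8.7 mOsm/kg

8.7 mOsm/kg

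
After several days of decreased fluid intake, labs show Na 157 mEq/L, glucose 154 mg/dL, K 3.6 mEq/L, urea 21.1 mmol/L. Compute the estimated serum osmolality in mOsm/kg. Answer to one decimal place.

Calculated osmolality = 2·Na + glucose/18 + urea
= 2·157 + 154/18 + 21.1
= 314 + 8.56 + 21.10
= 343.66 mOsm/kg

343.7 mOsm/kg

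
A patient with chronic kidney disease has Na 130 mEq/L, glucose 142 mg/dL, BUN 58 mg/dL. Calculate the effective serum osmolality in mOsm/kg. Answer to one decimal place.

267.9 mOsm/kg

Effective osmolality excludes urea (freely permeant across cell membranes):
2·Na + glucose/18
= 2·130 + 142/18
= 260 + 7.89
= 267.89 mOsm/kg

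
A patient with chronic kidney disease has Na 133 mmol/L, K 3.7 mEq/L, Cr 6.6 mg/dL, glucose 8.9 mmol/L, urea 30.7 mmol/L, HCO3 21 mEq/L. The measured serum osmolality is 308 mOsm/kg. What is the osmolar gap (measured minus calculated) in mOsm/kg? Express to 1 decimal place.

2.4 mOsm/kg

Calculated osmolality = 2·Na + glucose + urea
= 2·133 + 8.9 + 30.7
= 266 + 8.90 + 30.70
= 305.6 mOsm/kg ≈ 305.6 mOsm/kg
Osmolar gap = measured − calculated = 308 − 305.6 = 2.4 mOsm/kg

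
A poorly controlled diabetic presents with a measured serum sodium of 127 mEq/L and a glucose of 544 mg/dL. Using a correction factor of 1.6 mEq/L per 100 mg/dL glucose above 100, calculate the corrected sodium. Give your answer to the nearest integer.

134 mEq/L

Corrected Na = measured Na + 1.6 · (glucose − 100)/100
= 127 + 1.6 · (544 − 100)/100
= 127 + 7.1
= 134.1 mEq/L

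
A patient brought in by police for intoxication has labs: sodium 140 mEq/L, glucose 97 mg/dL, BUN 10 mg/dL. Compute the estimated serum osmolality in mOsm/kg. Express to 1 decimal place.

289.0 mOsm/kg

Calculated osmolality = 2·Na + glucose/18 + BUN/2.8
= 2·140 + 97/18 + 10/2.8
= 280 + 5.39 + 3.57
= 288.96 mOsm/kg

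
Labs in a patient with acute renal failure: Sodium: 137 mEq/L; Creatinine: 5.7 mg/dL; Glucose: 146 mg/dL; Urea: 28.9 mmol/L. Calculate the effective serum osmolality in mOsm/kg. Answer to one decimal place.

282.1 mOsm/kg

Effective osmolality excludes urea (freely permeant across cell membranes):
2·Na + glucose/18
= 2·137 + 146/18
= 274 + 8.11
= 282.11 mOsm/kg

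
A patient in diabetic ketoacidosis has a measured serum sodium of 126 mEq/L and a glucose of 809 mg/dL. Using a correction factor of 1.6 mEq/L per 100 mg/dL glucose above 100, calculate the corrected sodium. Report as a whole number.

Corrected Na = measured Na + 1.6 · (glucose − 100)/100
= 126 + 1.6 · (809 − 100)/100
= 126 + 11.3
= 137.3 mEq/L

137 mEq/L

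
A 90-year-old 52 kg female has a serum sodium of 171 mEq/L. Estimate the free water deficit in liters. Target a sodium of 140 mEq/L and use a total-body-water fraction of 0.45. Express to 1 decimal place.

5.2 L

TBW = 0.45 · 52 = 23.4 L
Free water deficit = TBW · (Na/140 − 1)
= 23.4 · (171/140 − 1)
= 23.4 · 0.2214
= 5.18 L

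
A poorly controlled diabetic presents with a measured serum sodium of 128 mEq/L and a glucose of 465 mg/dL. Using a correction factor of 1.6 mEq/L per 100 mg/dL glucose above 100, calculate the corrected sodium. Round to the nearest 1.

Corrected Na = measured Na + 1.6 · (glucose − 100)/100
= 128 + 1.6 · (465 − 100)/100
= 128 + 5.8
= 133.8 mEq/L

134 mEq/L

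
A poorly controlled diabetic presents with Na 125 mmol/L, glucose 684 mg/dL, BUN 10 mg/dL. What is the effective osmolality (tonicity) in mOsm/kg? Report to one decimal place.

288.0 mOsm/kg

Effective osmolality excludes urea (freely permeant across cell membranes):
2·Na + glucose/18
= 2·125 + 684/18
= 250 + 38
= 288 mOsm/kg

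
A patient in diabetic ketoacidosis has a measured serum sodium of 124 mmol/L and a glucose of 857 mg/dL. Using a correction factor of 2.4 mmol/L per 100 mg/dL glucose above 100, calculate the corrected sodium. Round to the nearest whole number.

Corrected Na = measured Na + 2.4 · (glucose − 100)/100
= 124 + 2.4 · (857 − 100)/100
= 124 + 18.2
= 142.2 mmol/L

142 mmol/L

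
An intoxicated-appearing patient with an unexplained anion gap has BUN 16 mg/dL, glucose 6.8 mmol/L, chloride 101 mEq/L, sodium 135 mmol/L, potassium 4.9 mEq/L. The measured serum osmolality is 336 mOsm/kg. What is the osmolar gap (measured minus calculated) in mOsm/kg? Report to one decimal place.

53.5 mOsm/kg

Calculated osmolality = 2·Na + glucose + BUN/2.8
= 2·135 + 6.8 + 16/2.8
= 270 + 6.80 + 5.71
= 282.51 mOsm/kg ≈ 282.5 mOsm/kg
Osmolar gap = measured − calculated = 336 − 282.5 = 53.5 mOsm/kg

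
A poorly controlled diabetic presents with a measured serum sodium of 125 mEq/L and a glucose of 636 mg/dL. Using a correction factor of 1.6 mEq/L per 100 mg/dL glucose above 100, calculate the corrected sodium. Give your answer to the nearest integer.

Corrected Na = measured Na + 1.6 · (glucose − 100)/100
= 125 + 1.6 · (636 − 100)/100
= 125 + 8.6
= 133.6 mEq/L

134 mEq/L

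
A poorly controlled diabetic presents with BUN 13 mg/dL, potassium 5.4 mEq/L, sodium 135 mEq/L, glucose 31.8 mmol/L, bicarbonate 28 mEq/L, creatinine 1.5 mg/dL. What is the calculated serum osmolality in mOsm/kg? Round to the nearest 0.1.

306.4 mOsm/kg

Calculated osmolality = 2·Na + glucose + BUN/2.8
= 2·135 + 31.8 + 13/2.8
= 270 + 31.80 + 4.64
= 306.44 mOsm/kg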